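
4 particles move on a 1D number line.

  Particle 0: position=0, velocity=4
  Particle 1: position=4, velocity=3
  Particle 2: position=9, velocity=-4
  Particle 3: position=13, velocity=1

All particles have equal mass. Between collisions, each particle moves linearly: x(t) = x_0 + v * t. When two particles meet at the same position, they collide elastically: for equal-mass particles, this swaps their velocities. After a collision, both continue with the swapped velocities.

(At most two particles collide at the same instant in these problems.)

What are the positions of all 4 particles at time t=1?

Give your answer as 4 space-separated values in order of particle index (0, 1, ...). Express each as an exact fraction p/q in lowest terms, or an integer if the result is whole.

Collision at t=5/7: particles 1 and 2 swap velocities; positions: p0=20/7 p1=43/7 p2=43/7 p3=96/7; velocities now: v0=4 v1=-4 v2=3 v3=1
Advance to t=1 (no further collisions before then); velocities: v0=4 v1=-4 v2=3 v3=1; positions = 4 5 7 14

Answer: 4 5 7 14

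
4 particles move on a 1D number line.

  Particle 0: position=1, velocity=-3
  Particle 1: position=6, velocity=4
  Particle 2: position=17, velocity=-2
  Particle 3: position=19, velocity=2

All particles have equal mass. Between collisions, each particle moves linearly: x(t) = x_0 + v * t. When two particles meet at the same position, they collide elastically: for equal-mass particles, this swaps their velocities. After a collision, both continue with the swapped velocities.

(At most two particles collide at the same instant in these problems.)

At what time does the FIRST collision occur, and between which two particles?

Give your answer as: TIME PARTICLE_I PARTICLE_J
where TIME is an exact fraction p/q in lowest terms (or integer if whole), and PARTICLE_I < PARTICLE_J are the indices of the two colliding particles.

Pair (0,1): pos 1,6 vel -3,4 -> not approaching (rel speed -7 <= 0)
Pair (1,2): pos 6,17 vel 4,-2 -> gap=11, closing at 6/unit, collide at t=11/6
Pair (2,3): pos 17,19 vel -2,2 -> not approaching (rel speed -4 <= 0)
Earliest collision: t=11/6 between 1 and 2

Answer: 11/6 1 2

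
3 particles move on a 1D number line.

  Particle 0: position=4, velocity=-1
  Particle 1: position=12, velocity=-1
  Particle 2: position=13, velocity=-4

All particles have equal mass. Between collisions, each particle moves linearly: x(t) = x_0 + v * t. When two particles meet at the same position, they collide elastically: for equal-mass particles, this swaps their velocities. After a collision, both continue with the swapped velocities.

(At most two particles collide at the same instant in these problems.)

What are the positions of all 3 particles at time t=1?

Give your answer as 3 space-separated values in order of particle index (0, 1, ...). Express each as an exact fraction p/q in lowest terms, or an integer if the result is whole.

Answer: 3 9 11

Derivation:
Collision at t=1/3: particles 1 and 2 swap velocities; positions: p0=11/3 p1=35/3 p2=35/3; velocities now: v0=-1 v1=-4 v2=-1
Advance to t=1 (no further collisions before then); velocities: v0=-1 v1=-4 v2=-1; positions = 3 9 11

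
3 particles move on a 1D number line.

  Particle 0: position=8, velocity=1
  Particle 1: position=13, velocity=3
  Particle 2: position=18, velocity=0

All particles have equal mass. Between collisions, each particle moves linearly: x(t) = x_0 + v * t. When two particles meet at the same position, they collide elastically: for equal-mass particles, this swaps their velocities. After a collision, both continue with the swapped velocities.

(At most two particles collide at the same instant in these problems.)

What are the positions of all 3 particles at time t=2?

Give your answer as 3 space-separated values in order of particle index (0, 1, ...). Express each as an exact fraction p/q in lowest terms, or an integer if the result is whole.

Collision at t=5/3: particles 1 and 2 swap velocities; positions: p0=29/3 p1=18 p2=18; velocities now: v0=1 v1=0 v2=3
Advance to t=2 (no further collisions before then); velocities: v0=1 v1=0 v2=3; positions = 10 18 19

Answer: 10 18 19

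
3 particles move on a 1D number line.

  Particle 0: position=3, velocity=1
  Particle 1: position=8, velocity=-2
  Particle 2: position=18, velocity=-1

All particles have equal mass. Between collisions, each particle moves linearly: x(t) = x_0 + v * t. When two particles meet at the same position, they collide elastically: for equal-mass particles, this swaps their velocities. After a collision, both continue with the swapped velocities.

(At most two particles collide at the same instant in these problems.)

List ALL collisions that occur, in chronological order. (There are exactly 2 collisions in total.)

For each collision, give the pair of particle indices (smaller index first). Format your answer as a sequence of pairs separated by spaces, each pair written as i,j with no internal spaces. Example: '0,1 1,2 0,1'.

Answer: 0,1 1,2

Derivation:
Collision at t=5/3: particles 0 and 1 swap velocities; positions: p0=14/3 p1=14/3 p2=49/3; velocities now: v0=-2 v1=1 v2=-1
Collision at t=15/2: particles 1 and 2 swap velocities; positions: p0=-7 p1=21/2 p2=21/2; velocities now: v0=-2 v1=-1 v2=1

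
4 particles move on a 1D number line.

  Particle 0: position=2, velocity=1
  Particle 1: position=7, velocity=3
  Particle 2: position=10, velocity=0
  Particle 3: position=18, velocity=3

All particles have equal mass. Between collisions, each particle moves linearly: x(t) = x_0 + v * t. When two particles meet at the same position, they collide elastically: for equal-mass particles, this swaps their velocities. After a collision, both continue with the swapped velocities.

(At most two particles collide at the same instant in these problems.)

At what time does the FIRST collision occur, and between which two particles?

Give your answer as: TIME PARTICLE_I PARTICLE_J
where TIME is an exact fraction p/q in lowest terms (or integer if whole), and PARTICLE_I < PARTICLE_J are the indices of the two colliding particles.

Answer: 1 1 2

Derivation:
Pair (0,1): pos 2,7 vel 1,3 -> not approaching (rel speed -2 <= 0)
Pair (1,2): pos 7,10 vel 3,0 -> gap=3, closing at 3/unit, collide at t=1
Pair (2,3): pos 10,18 vel 0,3 -> not approaching (rel speed -3 <= 0)
Earliest collision: t=1 between 1 and 2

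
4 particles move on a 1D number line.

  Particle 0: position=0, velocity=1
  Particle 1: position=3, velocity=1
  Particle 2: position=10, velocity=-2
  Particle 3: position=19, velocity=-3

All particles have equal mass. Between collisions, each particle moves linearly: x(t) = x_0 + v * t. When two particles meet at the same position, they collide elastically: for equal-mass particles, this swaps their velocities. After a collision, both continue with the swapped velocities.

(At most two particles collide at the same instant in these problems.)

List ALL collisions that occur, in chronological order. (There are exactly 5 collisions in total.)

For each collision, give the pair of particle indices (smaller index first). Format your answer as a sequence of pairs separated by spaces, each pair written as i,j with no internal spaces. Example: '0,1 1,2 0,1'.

Collision at t=7/3: particles 1 and 2 swap velocities; positions: p0=7/3 p1=16/3 p2=16/3 p3=12; velocities now: v0=1 v1=-2 v2=1 v3=-3
Collision at t=10/3: particles 0 and 1 swap velocities; positions: p0=10/3 p1=10/3 p2=19/3 p3=9; velocities now: v0=-2 v1=1 v2=1 v3=-3
Collision at t=4: particles 2 and 3 swap velocities; positions: p0=2 p1=4 p2=7 p3=7; velocities now: v0=-2 v1=1 v2=-3 v3=1
Collision at t=19/4: particles 1 and 2 swap velocities; positions: p0=1/2 p1=19/4 p2=19/4 p3=31/4; velocities now: v0=-2 v1=-3 v2=1 v3=1
Collision at t=9: particles 0 and 1 swap velocities; positions: p0=-8 p1=-8 p2=9 p3=12; velocities now: v0=-3 v1=-2 v2=1 v3=1

Answer: 1,2 0,1 2,3 1,2 0,1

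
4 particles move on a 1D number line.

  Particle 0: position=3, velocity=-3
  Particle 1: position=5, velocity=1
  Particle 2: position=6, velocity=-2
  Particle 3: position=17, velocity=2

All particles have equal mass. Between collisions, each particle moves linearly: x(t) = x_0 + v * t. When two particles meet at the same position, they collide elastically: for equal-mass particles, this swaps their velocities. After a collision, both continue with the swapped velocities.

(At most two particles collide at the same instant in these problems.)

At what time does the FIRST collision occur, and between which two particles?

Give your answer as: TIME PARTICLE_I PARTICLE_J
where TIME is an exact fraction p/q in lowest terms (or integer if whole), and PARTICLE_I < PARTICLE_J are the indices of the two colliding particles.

Pair (0,1): pos 3,5 vel -3,1 -> not approaching (rel speed -4 <= 0)
Pair (1,2): pos 5,6 vel 1,-2 -> gap=1, closing at 3/unit, collide at t=1/3
Pair (2,3): pos 6,17 vel -2,2 -> not approaching (rel speed -4 <= 0)
Earliest collision: t=1/3 between 1 and 2

Answer: 1/3 1 2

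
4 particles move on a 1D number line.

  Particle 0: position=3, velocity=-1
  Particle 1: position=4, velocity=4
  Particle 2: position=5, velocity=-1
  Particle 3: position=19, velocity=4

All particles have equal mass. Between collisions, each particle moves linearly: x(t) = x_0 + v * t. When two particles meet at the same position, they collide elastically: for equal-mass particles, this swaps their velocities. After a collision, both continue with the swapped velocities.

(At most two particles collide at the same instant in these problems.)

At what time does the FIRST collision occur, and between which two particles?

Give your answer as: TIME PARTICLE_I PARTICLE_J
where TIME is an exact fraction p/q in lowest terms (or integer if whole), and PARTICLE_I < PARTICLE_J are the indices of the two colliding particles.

Pair (0,1): pos 3,4 vel -1,4 -> not approaching (rel speed -5 <= 0)
Pair (1,2): pos 4,5 vel 4,-1 -> gap=1, closing at 5/unit, collide at t=1/5
Pair (2,3): pos 5,19 vel -1,4 -> not approaching (rel speed -5 <= 0)
Earliest collision: t=1/5 between 1 and 2

Answer: 1/5 1 2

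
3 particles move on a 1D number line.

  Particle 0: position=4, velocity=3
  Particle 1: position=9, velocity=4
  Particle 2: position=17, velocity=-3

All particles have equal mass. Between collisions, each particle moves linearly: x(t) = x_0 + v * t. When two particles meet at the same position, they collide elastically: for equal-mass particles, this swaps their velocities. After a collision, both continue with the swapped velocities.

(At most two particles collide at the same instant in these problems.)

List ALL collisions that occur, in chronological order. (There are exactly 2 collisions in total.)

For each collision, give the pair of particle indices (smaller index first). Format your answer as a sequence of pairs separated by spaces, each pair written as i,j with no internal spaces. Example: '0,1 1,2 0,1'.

Collision at t=8/7: particles 1 and 2 swap velocities; positions: p0=52/7 p1=95/7 p2=95/7; velocities now: v0=3 v1=-3 v2=4
Collision at t=13/6: particles 0 and 1 swap velocities; positions: p0=21/2 p1=21/2 p2=53/3; velocities now: v0=-3 v1=3 v2=4

Answer: 1,2 0,1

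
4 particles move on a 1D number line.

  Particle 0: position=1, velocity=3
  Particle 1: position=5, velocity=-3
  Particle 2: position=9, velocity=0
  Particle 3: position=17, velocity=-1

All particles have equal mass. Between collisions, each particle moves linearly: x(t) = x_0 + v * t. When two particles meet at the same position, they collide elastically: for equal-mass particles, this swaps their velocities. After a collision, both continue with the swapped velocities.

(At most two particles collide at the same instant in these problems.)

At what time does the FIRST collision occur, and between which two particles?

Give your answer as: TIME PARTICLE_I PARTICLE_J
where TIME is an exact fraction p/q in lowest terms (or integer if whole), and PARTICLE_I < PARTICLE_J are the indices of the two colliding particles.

Answer: 2/3 0 1

Derivation:
Pair (0,1): pos 1,5 vel 3,-3 -> gap=4, closing at 6/unit, collide at t=2/3
Pair (1,2): pos 5,9 vel -3,0 -> not approaching (rel speed -3 <= 0)
Pair (2,3): pos 9,17 vel 0,-1 -> gap=8, closing at 1/unit, collide at t=8
Earliest collision: t=2/3 between 0 and 1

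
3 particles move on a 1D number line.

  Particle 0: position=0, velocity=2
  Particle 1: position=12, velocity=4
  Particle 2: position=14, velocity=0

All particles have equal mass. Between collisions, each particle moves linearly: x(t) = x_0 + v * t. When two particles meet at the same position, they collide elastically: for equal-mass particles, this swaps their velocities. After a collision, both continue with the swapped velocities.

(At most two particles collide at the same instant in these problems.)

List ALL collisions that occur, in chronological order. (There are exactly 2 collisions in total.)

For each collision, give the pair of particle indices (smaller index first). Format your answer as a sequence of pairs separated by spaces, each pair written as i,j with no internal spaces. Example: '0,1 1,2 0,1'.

Answer: 1,2 0,1

Derivation:
Collision at t=1/2: particles 1 and 2 swap velocities; positions: p0=1 p1=14 p2=14; velocities now: v0=2 v1=0 v2=4
Collision at t=7: particles 0 and 1 swap velocities; positions: p0=14 p1=14 p2=40; velocities now: v0=0 v1=2 v2=4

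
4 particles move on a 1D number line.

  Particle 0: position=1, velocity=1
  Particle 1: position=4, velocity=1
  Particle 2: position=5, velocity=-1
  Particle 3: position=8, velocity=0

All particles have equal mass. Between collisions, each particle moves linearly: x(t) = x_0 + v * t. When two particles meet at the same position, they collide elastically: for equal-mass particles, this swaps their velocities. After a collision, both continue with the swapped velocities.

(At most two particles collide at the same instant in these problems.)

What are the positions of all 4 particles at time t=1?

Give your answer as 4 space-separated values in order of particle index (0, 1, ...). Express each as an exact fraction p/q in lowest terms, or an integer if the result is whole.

Collision at t=1/2: particles 1 and 2 swap velocities; positions: p0=3/2 p1=9/2 p2=9/2 p3=8; velocities now: v0=1 v1=-1 v2=1 v3=0
Advance to t=1 (no further collisions before then); velocities: v0=1 v1=-1 v2=1 v3=0; positions = 2 4 5 8

Answer: 2 4 5 8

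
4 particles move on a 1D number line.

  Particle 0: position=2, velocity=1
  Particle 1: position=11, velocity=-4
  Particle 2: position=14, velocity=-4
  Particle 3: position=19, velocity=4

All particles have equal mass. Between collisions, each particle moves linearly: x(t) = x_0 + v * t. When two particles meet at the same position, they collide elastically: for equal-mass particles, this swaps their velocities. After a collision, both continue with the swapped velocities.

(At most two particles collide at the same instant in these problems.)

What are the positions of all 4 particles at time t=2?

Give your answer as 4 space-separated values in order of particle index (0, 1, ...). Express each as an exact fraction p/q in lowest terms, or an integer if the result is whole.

Answer: 3 4 6 27

Derivation:
Collision at t=9/5: particles 0 and 1 swap velocities; positions: p0=19/5 p1=19/5 p2=34/5 p3=131/5; velocities now: v0=-4 v1=1 v2=-4 v3=4
Advance to t=2 (no further collisions before then); velocities: v0=-4 v1=1 v2=-4 v3=4; positions = 3 4 6 27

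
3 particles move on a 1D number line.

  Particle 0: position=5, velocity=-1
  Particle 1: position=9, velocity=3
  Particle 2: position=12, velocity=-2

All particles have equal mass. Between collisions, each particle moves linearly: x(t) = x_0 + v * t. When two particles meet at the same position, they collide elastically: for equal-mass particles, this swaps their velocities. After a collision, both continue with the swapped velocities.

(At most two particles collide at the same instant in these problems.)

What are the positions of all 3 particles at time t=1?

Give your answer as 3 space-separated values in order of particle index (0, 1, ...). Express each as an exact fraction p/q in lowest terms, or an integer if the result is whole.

Answer: 4 10 12

Derivation:
Collision at t=3/5: particles 1 and 2 swap velocities; positions: p0=22/5 p1=54/5 p2=54/5; velocities now: v0=-1 v1=-2 v2=3
Advance to t=1 (no further collisions before then); velocities: v0=-1 v1=-2 v2=3; positions = 4 10 12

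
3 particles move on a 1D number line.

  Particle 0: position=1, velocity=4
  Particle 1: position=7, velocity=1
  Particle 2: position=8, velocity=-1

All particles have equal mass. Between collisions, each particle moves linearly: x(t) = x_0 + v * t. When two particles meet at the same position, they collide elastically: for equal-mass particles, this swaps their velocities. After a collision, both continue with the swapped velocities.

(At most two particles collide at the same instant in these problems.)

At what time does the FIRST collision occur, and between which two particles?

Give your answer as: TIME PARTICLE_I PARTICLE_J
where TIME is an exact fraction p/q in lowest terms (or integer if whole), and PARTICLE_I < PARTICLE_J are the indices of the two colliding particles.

Answer: 1/2 1 2

Derivation:
Pair (0,1): pos 1,7 vel 4,1 -> gap=6, closing at 3/unit, collide at t=2
Pair (1,2): pos 7,8 vel 1,-1 -> gap=1, closing at 2/unit, collide at t=1/2
Earliest collision: t=1/2 between 1 and 2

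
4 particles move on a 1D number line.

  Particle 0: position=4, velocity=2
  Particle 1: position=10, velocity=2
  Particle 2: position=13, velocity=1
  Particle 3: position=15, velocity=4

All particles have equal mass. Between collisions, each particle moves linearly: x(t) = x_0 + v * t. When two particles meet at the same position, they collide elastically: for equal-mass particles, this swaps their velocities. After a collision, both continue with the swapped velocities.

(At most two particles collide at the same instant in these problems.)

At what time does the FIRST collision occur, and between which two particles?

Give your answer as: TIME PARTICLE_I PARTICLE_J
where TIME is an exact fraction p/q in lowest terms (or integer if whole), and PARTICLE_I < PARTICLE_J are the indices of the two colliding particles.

Answer: 3 1 2

Derivation:
Pair (0,1): pos 4,10 vel 2,2 -> not approaching (rel speed 0 <= 0)
Pair (1,2): pos 10,13 vel 2,1 -> gap=3, closing at 1/unit, collide at t=3
Pair (2,3): pos 13,15 vel 1,4 -> not approaching (rel speed -3 <= 0)
Earliest collision: t=3 between 1 and 2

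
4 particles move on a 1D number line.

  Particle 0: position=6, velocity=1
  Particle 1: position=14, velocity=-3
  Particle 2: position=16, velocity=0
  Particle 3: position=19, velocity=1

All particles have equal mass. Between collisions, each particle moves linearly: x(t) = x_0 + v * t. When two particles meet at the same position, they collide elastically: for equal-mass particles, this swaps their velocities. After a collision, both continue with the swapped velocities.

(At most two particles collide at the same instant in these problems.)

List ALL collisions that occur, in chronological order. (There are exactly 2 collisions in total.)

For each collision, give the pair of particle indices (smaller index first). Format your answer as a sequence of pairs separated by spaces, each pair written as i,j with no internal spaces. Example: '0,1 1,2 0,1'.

Collision at t=2: particles 0 and 1 swap velocities; positions: p0=8 p1=8 p2=16 p3=21; velocities now: v0=-3 v1=1 v2=0 v3=1
Collision at t=10: particles 1 and 2 swap velocities; positions: p0=-16 p1=16 p2=16 p3=29; velocities now: v0=-3 v1=0 v2=1 v3=1

Answer: 0,1 1,2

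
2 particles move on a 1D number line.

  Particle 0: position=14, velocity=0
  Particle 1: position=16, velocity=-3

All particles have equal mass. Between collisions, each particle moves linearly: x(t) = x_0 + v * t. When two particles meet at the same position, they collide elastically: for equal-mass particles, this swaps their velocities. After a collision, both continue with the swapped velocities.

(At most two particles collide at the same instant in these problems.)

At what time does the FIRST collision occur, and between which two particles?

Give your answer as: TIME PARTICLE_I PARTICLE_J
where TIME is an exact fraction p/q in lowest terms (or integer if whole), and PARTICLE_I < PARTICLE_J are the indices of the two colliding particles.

Pair (0,1): pos 14,16 vel 0,-3 -> gap=2, closing at 3/unit, collide at t=2/3
Earliest collision: t=2/3 between 0 and 1

Answer: 2/3 0 1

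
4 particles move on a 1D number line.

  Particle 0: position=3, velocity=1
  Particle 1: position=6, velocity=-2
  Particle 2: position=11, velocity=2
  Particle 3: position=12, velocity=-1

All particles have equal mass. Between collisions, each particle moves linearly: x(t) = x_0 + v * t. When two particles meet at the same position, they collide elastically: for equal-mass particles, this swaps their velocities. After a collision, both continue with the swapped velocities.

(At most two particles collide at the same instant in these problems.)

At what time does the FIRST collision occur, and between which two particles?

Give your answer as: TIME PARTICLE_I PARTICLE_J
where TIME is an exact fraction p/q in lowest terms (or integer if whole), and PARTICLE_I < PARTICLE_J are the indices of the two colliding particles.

Pair (0,1): pos 3,6 vel 1,-2 -> gap=3, closing at 3/unit, collide at t=1
Pair (1,2): pos 6,11 vel -2,2 -> not approaching (rel speed -4 <= 0)
Pair (2,3): pos 11,12 vel 2,-1 -> gap=1, closing at 3/unit, collide at t=1/3
Earliest collision: t=1/3 between 2 and 3

Answer: 1/3 2 3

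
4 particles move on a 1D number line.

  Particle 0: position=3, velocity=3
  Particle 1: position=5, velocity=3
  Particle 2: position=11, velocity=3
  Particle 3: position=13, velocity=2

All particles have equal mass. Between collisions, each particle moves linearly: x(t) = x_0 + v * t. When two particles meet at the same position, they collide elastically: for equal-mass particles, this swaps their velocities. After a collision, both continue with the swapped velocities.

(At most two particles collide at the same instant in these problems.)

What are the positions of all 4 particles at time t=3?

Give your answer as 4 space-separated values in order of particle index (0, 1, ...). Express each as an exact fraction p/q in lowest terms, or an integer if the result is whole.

Answer: 12 14 19 20

Derivation:
Collision at t=2: particles 2 and 3 swap velocities; positions: p0=9 p1=11 p2=17 p3=17; velocities now: v0=3 v1=3 v2=2 v3=3
Advance to t=3 (no further collisions before then); velocities: v0=3 v1=3 v2=2 v3=3; positions = 12 14 19 20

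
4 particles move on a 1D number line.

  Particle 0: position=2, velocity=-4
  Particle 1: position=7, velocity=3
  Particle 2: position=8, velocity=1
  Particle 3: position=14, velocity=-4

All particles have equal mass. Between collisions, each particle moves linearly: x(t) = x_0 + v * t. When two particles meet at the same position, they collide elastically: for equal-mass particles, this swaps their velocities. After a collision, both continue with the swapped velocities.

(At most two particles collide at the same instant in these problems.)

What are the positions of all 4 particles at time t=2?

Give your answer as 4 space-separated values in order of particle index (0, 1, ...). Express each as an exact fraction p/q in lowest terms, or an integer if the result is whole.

Collision at t=1/2: particles 1 and 2 swap velocities; positions: p0=0 p1=17/2 p2=17/2 p3=12; velocities now: v0=-4 v1=1 v2=3 v3=-4
Collision at t=1: particles 2 and 3 swap velocities; positions: p0=-2 p1=9 p2=10 p3=10; velocities now: v0=-4 v1=1 v2=-4 v3=3
Collision at t=6/5: particles 1 and 2 swap velocities; positions: p0=-14/5 p1=46/5 p2=46/5 p3=53/5; velocities now: v0=-4 v1=-4 v2=1 v3=3
Advance to t=2 (no further collisions before then); velocities: v0=-4 v1=-4 v2=1 v3=3; positions = -6 6 10 13

Answer: -6 6 10 13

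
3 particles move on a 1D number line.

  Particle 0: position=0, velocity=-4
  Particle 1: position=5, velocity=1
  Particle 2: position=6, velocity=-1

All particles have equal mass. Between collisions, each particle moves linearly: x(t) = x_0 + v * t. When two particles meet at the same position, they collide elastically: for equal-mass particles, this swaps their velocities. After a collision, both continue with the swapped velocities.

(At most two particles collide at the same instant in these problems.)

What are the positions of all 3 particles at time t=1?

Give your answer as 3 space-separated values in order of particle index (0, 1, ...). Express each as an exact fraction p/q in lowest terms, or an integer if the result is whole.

Answer: -4 5 6

Derivation:
Collision at t=1/2: particles 1 and 2 swap velocities; positions: p0=-2 p1=11/2 p2=11/2; velocities now: v0=-4 v1=-1 v2=1
Advance to t=1 (no further collisions before then); velocities: v0=-4 v1=-1 v2=1; positions = -4 5 6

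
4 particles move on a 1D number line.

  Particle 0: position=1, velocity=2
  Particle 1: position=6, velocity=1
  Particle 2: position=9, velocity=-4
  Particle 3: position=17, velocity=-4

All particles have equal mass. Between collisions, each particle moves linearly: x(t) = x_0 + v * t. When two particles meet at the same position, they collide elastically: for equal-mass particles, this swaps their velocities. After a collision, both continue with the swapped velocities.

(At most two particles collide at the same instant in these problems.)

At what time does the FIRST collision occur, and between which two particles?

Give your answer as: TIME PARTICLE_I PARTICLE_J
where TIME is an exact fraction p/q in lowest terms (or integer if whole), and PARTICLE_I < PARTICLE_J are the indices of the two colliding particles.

Pair (0,1): pos 1,6 vel 2,1 -> gap=5, closing at 1/unit, collide at t=5
Pair (1,2): pos 6,9 vel 1,-4 -> gap=3, closing at 5/unit, collide at t=3/5
Pair (2,3): pos 9,17 vel -4,-4 -> not approaching (rel speed 0 <= 0)
Earliest collision: t=3/5 between 1 and 2

Answer: 3/5 1 2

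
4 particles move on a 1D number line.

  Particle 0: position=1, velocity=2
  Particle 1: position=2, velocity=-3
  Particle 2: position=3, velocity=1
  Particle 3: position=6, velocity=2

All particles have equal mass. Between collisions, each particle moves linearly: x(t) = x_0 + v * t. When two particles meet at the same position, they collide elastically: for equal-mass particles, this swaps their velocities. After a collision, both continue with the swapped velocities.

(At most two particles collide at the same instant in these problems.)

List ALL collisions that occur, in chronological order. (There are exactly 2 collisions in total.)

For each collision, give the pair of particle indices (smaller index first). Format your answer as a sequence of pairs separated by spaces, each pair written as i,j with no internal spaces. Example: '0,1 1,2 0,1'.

Collision at t=1/5: particles 0 and 1 swap velocities; positions: p0=7/5 p1=7/5 p2=16/5 p3=32/5; velocities now: v0=-3 v1=2 v2=1 v3=2
Collision at t=2: particles 1 and 2 swap velocities; positions: p0=-4 p1=5 p2=5 p3=10; velocities now: v0=-3 v1=1 v2=2 v3=2

Answer: 0,1 1,2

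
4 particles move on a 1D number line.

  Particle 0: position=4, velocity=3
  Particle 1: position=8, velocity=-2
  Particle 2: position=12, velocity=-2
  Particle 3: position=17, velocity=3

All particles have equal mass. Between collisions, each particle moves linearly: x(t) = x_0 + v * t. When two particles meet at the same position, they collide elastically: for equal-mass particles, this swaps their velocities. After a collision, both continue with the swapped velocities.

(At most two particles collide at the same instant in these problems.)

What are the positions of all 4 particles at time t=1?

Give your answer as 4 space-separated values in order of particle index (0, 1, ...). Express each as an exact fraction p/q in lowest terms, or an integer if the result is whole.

Collision at t=4/5: particles 0 and 1 swap velocities; positions: p0=32/5 p1=32/5 p2=52/5 p3=97/5; velocities now: v0=-2 v1=3 v2=-2 v3=3
Advance to t=1 (no further collisions before then); velocities: v0=-2 v1=3 v2=-2 v3=3; positions = 6 7 10 20

Answer: 6 7 10 20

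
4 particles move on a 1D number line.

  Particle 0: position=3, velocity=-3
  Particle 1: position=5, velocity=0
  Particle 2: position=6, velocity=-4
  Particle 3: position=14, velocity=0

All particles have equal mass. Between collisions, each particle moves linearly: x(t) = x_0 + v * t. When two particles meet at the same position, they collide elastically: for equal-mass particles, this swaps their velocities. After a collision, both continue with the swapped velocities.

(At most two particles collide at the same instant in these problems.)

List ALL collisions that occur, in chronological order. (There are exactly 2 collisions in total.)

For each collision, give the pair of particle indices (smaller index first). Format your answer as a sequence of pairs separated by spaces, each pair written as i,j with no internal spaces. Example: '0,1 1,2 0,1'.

Collision at t=1/4: particles 1 and 2 swap velocities; positions: p0=9/4 p1=5 p2=5 p3=14; velocities now: v0=-3 v1=-4 v2=0 v3=0
Collision at t=3: particles 0 and 1 swap velocities; positions: p0=-6 p1=-6 p2=5 p3=14; velocities now: v0=-4 v1=-3 v2=0 v3=0

Answer: 1,2 0,1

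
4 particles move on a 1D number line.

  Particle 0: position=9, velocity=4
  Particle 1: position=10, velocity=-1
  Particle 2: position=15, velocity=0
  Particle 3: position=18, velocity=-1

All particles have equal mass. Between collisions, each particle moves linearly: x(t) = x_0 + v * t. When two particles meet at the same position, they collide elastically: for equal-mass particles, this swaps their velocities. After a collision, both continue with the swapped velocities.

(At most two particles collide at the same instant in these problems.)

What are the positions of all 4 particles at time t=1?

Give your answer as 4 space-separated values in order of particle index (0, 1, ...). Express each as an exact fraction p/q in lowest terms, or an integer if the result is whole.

Answer: 9 13 15 17

Derivation:
Collision at t=1/5: particles 0 and 1 swap velocities; positions: p0=49/5 p1=49/5 p2=15 p3=89/5; velocities now: v0=-1 v1=4 v2=0 v3=-1
Advance to t=1 (no further collisions before then); velocities: v0=-1 v1=4 v2=0 v3=-1; positions = 9 13 15 17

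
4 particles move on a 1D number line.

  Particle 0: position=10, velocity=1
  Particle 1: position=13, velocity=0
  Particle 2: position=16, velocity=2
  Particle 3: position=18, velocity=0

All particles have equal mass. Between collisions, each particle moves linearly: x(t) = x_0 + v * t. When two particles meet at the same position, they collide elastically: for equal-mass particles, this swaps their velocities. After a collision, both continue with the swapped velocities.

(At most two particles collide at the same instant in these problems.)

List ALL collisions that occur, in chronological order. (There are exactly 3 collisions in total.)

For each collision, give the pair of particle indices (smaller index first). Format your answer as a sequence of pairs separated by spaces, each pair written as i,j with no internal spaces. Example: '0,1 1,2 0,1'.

Answer: 2,3 0,1 1,2

Derivation:
Collision at t=1: particles 2 and 3 swap velocities; positions: p0=11 p1=13 p2=18 p3=18; velocities now: v0=1 v1=0 v2=0 v3=2
Collision at t=3: particles 0 and 1 swap velocities; positions: p0=13 p1=13 p2=18 p3=22; velocities now: v0=0 v1=1 v2=0 v3=2
Collision at t=8: particles 1 and 2 swap velocities; positions: p0=13 p1=18 p2=18 p3=32; velocities now: v0=0 v1=0 v2=1 v3=2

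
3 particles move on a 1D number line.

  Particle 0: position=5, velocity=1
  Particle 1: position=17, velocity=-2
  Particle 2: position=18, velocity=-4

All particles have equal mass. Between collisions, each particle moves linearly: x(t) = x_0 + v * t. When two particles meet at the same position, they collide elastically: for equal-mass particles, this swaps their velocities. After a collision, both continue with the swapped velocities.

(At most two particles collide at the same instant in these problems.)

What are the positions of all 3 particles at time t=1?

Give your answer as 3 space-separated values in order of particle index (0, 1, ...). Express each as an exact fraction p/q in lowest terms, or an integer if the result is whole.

Collision at t=1/2: particles 1 and 2 swap velocities; positions: p0=11/2 p1=16 p2=16; velocities now: v0=1 v1=-4 v2=-2
Advance to t=1 (no further collisions before then); velocities: v0=1 v1=-4 v2=-2; positions = 6 14 15

Answer: 6 14 15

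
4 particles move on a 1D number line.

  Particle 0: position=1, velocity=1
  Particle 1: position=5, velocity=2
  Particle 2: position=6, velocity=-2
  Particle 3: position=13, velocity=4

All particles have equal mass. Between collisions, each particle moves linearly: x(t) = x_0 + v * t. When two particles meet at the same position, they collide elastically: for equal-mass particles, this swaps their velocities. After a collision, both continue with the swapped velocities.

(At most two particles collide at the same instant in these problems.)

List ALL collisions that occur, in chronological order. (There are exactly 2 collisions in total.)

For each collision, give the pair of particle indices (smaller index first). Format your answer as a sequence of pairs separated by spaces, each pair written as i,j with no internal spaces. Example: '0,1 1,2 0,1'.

Answer: 1,2 0,1

Derivation:
Collision at t=1/4: particles 1 and 2 swap velocities; positions: p0=5/4 p1=11/2 p2=11/2 p3=14; velocities now: v0=1 v1=-2 v2=2 v3=4
Collision at t=5/3: particles 0 and 1 swap velocities; positions: p0=8/3 p1=8/3 p2=25/3 p3=59/3; velocities now: v0=-2 v1=1 v2=2 v3=4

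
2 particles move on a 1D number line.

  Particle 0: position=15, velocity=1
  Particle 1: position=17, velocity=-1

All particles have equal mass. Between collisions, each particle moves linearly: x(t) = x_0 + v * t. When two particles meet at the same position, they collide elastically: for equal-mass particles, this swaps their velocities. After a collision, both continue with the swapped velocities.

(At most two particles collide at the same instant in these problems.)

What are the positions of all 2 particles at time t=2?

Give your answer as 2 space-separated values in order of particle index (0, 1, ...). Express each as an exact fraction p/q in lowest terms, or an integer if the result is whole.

Answer: 15 17

Derivation:
Collision at t=1: particles 0 and 1 swap velocities; positions: p0=16 p1=16; velocities now: v0=-1 v1=1
Advance to t=2 (no further collisions before then); velocities: v0=-1 v1=1; positions = 15 17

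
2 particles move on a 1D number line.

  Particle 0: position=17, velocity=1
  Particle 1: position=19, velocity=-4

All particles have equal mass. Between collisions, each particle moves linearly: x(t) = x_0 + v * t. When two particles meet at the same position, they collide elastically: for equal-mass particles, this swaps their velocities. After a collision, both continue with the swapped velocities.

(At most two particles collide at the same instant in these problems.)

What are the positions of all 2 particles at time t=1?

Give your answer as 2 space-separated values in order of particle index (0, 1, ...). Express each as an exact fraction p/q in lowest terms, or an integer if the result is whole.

Answer: 15 18

Derivation:
Collision at t=2/5: particles 0 and 1 swap velocities; positions: p0=87/5 p1=87/5; velocities now: v0=-4 v1=1
Advance to t=1 (no further collisions before then); velocities: v0=-4 v1=1; positions = 15 18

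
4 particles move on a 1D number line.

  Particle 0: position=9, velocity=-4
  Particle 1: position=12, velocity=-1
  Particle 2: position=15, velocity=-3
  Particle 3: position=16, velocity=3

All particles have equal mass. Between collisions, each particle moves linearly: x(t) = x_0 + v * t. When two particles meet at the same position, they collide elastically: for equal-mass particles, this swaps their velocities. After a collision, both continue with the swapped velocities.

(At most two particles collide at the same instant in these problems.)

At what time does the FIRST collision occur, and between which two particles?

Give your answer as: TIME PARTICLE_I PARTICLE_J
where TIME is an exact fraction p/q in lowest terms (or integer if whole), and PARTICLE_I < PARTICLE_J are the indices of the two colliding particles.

Pair (0,1): pos 9,12 vel -4,-1 -> not approaching (rel speed -3 <= 0)
Pair (1,2): pos 12,15 vel -1,-3 -> gap=3, closing at 2/unit, collide at t=3/2
Pair (2,3): pos 15,16 vel -3,3 -> not approaching (rel speed -6 <= 0)
Earliest collision: t=3/2 between 1 and 2

Answer: 3/2 1 2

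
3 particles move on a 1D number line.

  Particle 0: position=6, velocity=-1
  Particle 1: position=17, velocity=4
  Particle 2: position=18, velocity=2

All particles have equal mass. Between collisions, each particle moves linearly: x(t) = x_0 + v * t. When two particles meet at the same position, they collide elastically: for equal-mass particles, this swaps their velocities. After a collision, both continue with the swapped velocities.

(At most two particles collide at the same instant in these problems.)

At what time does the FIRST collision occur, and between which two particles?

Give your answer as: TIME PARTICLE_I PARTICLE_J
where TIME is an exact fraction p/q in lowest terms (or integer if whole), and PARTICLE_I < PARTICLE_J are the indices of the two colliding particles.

Pair (0,1): pos 6,17 vel -1,4 -> not approaching (rel speed -5 <= 0)
Pair (1,2): pos 17,18 vel 4,2 -> gap=1, closing at 2/unit, collide at t=1/2
Earliest collision: t=1/2 between 1 and 2

Answer: 1/2 1 2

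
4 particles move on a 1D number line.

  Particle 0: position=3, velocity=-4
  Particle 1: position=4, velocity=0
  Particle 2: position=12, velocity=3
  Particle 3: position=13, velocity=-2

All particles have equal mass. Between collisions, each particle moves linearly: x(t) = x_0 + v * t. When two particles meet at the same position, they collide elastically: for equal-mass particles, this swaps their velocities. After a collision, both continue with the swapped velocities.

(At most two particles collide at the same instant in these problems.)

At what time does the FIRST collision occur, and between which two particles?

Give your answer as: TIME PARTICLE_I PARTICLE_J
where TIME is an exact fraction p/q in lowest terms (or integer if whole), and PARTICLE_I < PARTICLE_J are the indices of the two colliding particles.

Pair (0,1): pos 3,4 vel -4,0 -> not approaching (rel speed -4 <= 0)
Pair (1,2): pos 4,12 vel 0,3 -> not approaching (rel speed -3 <= 0)
Pair (2,3): pos 12,13 vel 3,-2 -> gap=1, closing at 5/unit, collide at t=1/5
Earliest collision: t=1/5 between 2 and 3

Answer: 1/5 2 3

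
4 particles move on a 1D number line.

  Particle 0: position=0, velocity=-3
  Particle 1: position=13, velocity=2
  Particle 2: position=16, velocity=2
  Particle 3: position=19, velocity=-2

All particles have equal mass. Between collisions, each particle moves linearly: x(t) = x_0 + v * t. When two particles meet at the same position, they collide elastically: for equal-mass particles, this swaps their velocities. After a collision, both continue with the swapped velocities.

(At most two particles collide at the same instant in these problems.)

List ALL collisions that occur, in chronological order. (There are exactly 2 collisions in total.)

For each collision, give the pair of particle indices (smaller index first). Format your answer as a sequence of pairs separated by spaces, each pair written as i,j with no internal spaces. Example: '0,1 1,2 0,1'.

Answer: 2,3 1,2

Derivation:
Collision at t=3/4: particles 2 and 3 swap velocities; positions: p0=-9/4 p1=29/2 p2=35/2 p3=35/2; velocities now: v0=-3 v1=2 v2=-2 v3=2
Collision at t=3/2: particles 1 and 2 swap velocities; positions: p0=-9/2 p1=16 p2=16 p3=19; velocities now: v0=-3 v1=-2 v2=2 v3=2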